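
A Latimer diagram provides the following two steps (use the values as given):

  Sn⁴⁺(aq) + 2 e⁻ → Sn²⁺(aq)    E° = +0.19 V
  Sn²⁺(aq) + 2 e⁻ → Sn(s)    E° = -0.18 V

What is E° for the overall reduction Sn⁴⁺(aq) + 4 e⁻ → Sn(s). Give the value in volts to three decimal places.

Adding the free-energy changes (−nFE°) of the two steps gives −n₃FE°₃ = −n₁FE°₁ − n₂FE°₂.
E°₃ = (2×+0.19 + 2×-0.18) / 4 = (+0.020) / 4 = +0.005 V.

+0.005 V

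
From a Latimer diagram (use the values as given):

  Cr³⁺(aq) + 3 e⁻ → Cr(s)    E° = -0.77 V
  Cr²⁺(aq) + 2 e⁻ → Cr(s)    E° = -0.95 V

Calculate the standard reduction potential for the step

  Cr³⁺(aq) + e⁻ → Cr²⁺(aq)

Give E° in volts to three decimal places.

Sequential free energies add, so n₃E°₃ = n₁E°₁ + n₂E°₂.
With n₃ = 3, and the known step contributing 2×(-0.95) V, the unknown satisfies 1·E° = 3×(-0.77) − 2×(-0.95) = -0.410.
E° = -0.410 / 1 = -0.410 V.

-0.410 V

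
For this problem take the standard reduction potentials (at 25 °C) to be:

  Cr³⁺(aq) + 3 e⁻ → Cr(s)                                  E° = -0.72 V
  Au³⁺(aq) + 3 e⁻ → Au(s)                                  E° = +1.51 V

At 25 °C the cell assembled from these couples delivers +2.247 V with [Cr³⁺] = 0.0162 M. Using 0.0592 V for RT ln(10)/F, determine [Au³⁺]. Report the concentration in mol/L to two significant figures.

Au³⁺/Au is the cathode, Cr³⁺/Cr the anode: E°cell = +2.23 V, n = 3.
Overall reaction: Au³⁺(aq) + Cr(s) → Au(s) + Cr³⁺(aq); Q = [Cr³⁺]^1/[Au³⁺]^1.
From E = E° − (0.0592/n) log Q: log Q = (E° − E)·n/0.0592 = (+2.23 − (+2.247))·3/0.0592 = -0.8615.
So 1·log[Au³⁺] = 1·log(0.0162) − log Q = -1.7905 − (-0.8615) = -0.9290; [Au³⁺] = 10^(-0.9290) ≈ 0.12 M.

0.12 M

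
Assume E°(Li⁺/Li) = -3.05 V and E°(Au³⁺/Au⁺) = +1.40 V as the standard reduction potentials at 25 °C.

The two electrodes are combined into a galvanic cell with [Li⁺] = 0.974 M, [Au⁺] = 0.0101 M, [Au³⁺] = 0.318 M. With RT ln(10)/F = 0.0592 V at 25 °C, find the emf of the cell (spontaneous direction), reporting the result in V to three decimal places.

Au³⁺/Au⁺ is the cathode (higher E°), Li⁺/Li the anode: E°cell = +1.40 − (-3.05) = +4.45 V, n = 2.
Overall: Au³⁺(aq) + 2 Li(s) → Au⁺(aq) + 2 Li⁺(aq)
Q = [Au⁺]·[Li⁺]^2 / ([Au³⁺]); log Q = -1.521.
E = E° − (0.0592/n) log Q = +4.45 − (0.0592/2)(-1.521) = +4.495 V.

+4.495 V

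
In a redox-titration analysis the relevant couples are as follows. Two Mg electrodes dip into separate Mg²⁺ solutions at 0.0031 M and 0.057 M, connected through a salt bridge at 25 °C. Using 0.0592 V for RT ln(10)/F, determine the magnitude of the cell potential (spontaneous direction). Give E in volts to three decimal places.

For a concentration cell E°cell = 0. The 0.057 M side is the cathode (reduction is favoured where [Mg²⁺] is higher).
With n = 2, E = −(0.0592/2) log([Mg²⁺]ₐₙ/[Mg²⁺]꜀ₐₜ) = −(0.0592/2) log(0.0031/0.057) = −(0.0592/2)(-1.265) = +0.037 V.

+0.037 V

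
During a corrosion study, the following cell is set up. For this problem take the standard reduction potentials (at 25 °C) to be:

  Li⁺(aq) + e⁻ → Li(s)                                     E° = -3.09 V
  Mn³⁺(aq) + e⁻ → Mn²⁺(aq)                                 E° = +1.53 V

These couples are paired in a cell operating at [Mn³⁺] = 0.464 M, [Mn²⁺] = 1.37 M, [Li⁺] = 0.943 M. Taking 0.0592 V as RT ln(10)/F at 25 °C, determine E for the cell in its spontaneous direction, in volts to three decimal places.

Mn³⁺/Mn²⁺ is the cathode (higher E°), Li⁺/Li the anode: E°cell = +1.53 − (-3.09) = +4.62 V, n = 1.
Overall: Mn³⁺(aq) + Li(s) → Mn²⁺(aq) + Li⁺(aq)
Q = [Mn²⁺]·[Li⁺] / ([Mn³⁺]); log Q = 0.445.
E = E° − (0.0592/n) log Q = +4.62 − (0.0592/1)(0.445) = +4.594 V.

+4.594 V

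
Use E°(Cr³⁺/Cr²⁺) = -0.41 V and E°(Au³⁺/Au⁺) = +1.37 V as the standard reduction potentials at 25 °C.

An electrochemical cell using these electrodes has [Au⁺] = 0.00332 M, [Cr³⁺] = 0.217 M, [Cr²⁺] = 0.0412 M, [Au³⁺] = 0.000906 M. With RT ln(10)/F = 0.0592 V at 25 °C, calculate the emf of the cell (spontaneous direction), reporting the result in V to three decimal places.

+1.721 V

Au³⁺/Au⁺ is the cathode (higher E°), Cr³⁺/Cr²⁺ the anode: E°cell = +1.37 − (-0.41) = +1.78 V, n = 2.
Overall: Au³⁺(aq) + 2 Cr²⁺(aq) → Au⁺(aq) + 2 Cr³⁺(aq)
Q = [Au⁺]·[Cr³⁺]^2 / ([Au³⁺]·[Cr²⁺]^2); log Q = 2.007.
E = E° − (0.0592/n) log Q = +1.78 − (0.0592/2)(2.007) = +1.721 V.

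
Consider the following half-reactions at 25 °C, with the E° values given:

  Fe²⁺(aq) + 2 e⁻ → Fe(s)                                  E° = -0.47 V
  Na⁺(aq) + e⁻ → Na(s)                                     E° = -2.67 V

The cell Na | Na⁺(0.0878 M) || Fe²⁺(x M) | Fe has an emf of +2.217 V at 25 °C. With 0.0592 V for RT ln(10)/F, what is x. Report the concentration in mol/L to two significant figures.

0.029 M

Fe²⁺/Fe is the cathode, Na⁺/Na the anode: E°cell = +2.20 V, n = 2.
Overall reaction: Fe²⁺(aq) + 2 Na(s) → Fe(s) + 2 Na⁺(aq); Q = [Na⁺]^2/[Fe²⁺]^1.
From E = E° − (0.0592/n) log Q: log Q = (E° − E)·n/0.0592 = (+2.20 − (+2.217))·2/0.0592 = -0.5743.
So 1·log[Fe²⁺] = 2·log(0.0878) − log Q = -2.1130 − (-0.5743) = -1.5387; [Fe²⁺] = 10^(-1.5387) ≈ 0.029 M.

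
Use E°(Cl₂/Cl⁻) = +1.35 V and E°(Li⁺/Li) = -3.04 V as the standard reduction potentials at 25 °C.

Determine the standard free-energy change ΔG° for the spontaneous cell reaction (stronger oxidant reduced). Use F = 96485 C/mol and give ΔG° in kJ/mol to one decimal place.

Cl₂/Cl⁻ (E° = +1.35 V) is the cathode; Li⁺/Li (E° = -3.04 V) is the anode, so E°cell = +4.39 V.
Balancing electrons gives n = 2 (lcm of 2 and 1).
ΔG° = −nFE° = −(2)(96485)(+4.39) = -847,138 J = -847.1 kJ/mol.

-847.1 kJ/mol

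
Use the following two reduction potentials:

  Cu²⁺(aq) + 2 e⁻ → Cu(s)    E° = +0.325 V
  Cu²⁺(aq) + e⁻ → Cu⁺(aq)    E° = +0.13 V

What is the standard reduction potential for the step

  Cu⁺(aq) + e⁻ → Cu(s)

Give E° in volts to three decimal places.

+0.520 V

Sequential free energies add, so n₃E°₃ = n₁E°₁ + n₂E°₂.
With n₃ = 2, and the known step contributing 1×(+0.13) V, the unknown satisfies 1·E° = 2×(+0.325) − 1×(+0.13) = +0.520.
E° = +0.520 / 1 = +0.520 V.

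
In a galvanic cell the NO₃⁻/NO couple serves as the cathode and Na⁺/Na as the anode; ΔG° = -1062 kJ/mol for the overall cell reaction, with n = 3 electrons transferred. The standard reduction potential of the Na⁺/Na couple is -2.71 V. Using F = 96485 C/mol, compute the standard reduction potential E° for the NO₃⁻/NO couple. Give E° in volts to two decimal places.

E°cell = −ΔG°/(nF) = −(-1062×10³)/((3)(96485)) = +3.669 V.
Since NO₃⁻/NO is the cathode and Na⁺/Na the anode, E°cell = E°(NO₃⁻/NO) − E°(Na⁺/Na).
So E°(NO₃⁻/NO) = E°cell + E°(Na⁺/Na) = +3.669 + (-2.71) = +0.96 V.

+0.96 V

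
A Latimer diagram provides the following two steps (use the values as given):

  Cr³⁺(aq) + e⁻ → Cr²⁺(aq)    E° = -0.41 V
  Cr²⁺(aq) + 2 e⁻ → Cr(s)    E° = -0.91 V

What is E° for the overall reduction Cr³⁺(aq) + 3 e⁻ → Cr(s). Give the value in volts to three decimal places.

Standard free energies of sequential steps add: ΔG°₃ = ΔG°₁ + ΔG°₂, so n₃E°₃ = n₁E°₁ + n₂E°₂.
E°₃ = (1×-0.41 + 2×-0.91) / 3 = (-2.230) / 3 = -0.743 V.
E° values themselves are not directly additive — weighting by electron count is essential.

-0.743 V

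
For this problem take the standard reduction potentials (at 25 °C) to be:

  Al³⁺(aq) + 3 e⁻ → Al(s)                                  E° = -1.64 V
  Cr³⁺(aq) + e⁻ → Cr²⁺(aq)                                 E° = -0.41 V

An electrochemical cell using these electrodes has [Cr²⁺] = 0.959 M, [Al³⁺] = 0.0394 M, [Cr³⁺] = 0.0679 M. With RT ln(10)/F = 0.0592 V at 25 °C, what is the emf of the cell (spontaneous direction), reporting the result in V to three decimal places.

+1.190 V

Cr³⁺/Cr²⁺ is the cathode (higher E°), Al³⁺/Al the anode: E°cell = -0.41 − (-1.64) = +1.23 V, n = 3.
Overall: 3 Cr³⁺(aq) + Al(s) → 3 Cr²⁺(aq) + Al³⁺(aq)
Q = [Cr²⁺]^3·[Al³⁺] / ([Cr³⁺]^3); log Q = 2.045.
E = E° − (0.0592/n) log Q = +1.23 − (0.0592/3)(2.045) = +1.190 V.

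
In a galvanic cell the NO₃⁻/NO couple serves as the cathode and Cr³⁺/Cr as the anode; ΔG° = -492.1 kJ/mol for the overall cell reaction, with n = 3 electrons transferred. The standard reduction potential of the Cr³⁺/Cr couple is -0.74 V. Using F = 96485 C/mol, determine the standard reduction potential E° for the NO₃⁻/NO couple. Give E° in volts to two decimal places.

+0.96 V

E°cell = −ΔG°/(nF) = −(-492.1×10³)/((3)(96485)) = +1.700 V.
Since NO₃⁻/NO is the cathode and Cr³⁺/Cr the anode, E°cell = E°(NO₃⁻/NO) − E°(Cr³⁺/Cr).
So E°(NO₃⁻/NO) = E°cell + E°(Cr³⁺/Cr) = +1.700 + (-0.74) = +0.96 V.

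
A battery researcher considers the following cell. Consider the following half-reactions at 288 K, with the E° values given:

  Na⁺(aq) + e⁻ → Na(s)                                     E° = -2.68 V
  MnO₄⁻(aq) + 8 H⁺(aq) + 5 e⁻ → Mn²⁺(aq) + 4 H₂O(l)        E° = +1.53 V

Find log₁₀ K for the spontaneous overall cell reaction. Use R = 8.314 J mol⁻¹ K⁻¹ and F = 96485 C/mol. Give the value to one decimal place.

368.4

Cathode: MnO₄⁻/Mn²⁺; anode: Na⁺/Na. E°cell = (+1.53) − (-2.68) = +4.21 V, with n = 5.
ΔG° = −nFE° = −RT ln K, so ln K = nFE°/(RT) = (5)(96485)(+4.21) / ((8.314)(288)) = 848.222.
log₁₀ K = 848.222 / ln 10 = 368.4.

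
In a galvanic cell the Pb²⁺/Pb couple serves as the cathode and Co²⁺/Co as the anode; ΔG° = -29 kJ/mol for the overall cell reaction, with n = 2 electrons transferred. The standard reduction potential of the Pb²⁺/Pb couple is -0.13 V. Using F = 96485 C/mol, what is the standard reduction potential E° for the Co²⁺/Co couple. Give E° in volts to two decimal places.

E°cell = −ΔG°/(nF) = −(-29×10³)/((2)(96485)) = +0.150 V.
Since Pb²⁺/Pb is the cathode and Co²⁺/Co the anode, E°cell = E°(Pb²⁺/Pb) − E°(Co²⁺/Co).
So E°(Co²⁺/Co) = E°(Pb²⁺/Pb) − E°cell = (-0.13) − (+0.150) = -0.28 V.

-0.28 V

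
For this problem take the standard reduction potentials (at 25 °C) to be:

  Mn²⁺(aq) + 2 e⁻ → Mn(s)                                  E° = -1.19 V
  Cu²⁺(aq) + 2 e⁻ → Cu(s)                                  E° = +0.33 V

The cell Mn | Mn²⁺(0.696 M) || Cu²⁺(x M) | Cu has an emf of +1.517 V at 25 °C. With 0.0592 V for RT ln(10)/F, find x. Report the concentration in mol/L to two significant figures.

Cu²⁺/Cu is the cathode, Mn²⁺/Mn the anode: E°cell = +1.52 V, n = 2.
Overall reaction: Cu²⁺(aq) + Mn(s) → Cu(s) + Mn²⁺(aq); Q = [Mn²⁺]^1/[Cu²⁺]^1.
From E = E° − (0.0592/n) log Q: log Q = (E° − E)·n/0.0592 = (+1.52 − (+1.517))·2/0.0592 = 0.1014.
So 1·log[Cu²⁺] = 1·log(0.696) − log Q = -0.1574 − (0.1014) = -0.2588; [Cu²⁺] = 10^(-0.2588) ≈ 0.55 M.

0.55 M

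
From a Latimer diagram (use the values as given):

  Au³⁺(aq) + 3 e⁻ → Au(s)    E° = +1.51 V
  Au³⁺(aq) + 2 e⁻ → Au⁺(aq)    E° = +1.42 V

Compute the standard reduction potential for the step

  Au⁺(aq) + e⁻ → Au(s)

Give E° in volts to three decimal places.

+1.690 V

Sequential free energies add, so n₃E°₃ = n₁E°₁ + n₂E°₂.
With n₃ = 3, and the known step contributing 2×(+1.42) V, the unknown satisfies 1·E° = 3×(+1.51) − 2×(+1.42) = +1.690.
E° = +1.690 / 1 = +1.690 V.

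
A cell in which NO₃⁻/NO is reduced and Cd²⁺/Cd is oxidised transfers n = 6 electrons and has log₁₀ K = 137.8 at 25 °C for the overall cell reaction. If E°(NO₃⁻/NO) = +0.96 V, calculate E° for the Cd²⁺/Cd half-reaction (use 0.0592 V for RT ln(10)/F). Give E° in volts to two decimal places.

-0.40 V

E°cell = (0.0592/n)·log K = (0.0592/6)(137.8) = +1.360 V.
Since NO₃⁻/NO is the cathode and Cd²⁺/Cd the anode, E°cell = E°(NO₃⁻/NO) − E°(Cd²⁺/Cd).
So E°(Cd²⁺/Cd) = E°(NO₃⁻/NO) − E°cell = (+0.96) − (+1.360) = -0.40 V.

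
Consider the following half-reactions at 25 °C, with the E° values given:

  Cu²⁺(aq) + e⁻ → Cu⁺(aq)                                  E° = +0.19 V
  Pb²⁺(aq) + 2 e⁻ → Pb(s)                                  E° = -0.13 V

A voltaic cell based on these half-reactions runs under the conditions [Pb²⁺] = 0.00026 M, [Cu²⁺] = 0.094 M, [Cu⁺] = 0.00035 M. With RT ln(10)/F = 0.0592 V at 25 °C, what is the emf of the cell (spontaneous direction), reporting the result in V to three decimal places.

+0.570 V

Cu²⁺/Cu⁺ is the cathode (higher E°), Pb²⁺/Pb the anode: E°cell = +0.19 − (-0.13) = +0.32 V, n = 2.
Overall: 2 Cu²⁺(aq) + Pb(s) → 2 Cu⁺(aq) + Pb²⁺(aq)
Q = [Cu⁺]^2·[Pb²⁺] / ([Cu²⁺]^2); log Q = -8.443.
E = E° − (0.0592/n) log Q = +0.32 − (0.0592/2)(-8.443) = +0.570 V.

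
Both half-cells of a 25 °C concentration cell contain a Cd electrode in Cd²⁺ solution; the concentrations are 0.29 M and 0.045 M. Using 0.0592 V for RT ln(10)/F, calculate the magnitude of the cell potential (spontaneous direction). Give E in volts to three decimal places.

+0.024 V

For a concentration cell E°cell = 0. The 0.29 M side is the cathode (reduction is favoured where [Cd²⁺] is higher).
With n = 2, E = −(0.0592/2) log([Cd²⁺]ₐₙ/[Cd²⁺]꜀ₐₜ) = −(0.0592/2) log(0.045/0.29) = −(0.0592/2)(-0.809) = +0.024 V.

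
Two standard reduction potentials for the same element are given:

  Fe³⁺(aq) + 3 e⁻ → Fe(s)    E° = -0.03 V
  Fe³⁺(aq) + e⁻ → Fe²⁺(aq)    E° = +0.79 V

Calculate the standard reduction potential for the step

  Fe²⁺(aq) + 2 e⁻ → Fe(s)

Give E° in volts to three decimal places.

-0.440 V

Sequential free energies add, so n₃E°₃ = n₁E°₁ + n₂E°₂.
With n₃ = 3, and the known step contributing 1×(+0.79) V, the unknown satisfies 2·E° = 3×(-0.03) − 1×(+0.79) = -0.880.
E° = -0.880 / 2 = -0.440 V.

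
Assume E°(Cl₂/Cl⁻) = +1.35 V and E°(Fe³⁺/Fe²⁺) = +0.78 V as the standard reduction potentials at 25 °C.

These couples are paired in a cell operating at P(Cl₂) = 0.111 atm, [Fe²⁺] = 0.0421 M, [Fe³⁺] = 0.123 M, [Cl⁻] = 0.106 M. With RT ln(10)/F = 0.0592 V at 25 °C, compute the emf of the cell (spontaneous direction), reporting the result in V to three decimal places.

+0.572 V

Cl₂/Cl⁻ is the cathode (higher E°), Fe³⁺/Fe²⁺ the anode: E°cell = +1.35 − (+0.78) = +0.57 V, n = 2.
Overall: Cl₂(g) + 2 Fe²⁺(aq) → 2 Cl⁻(aq) + 2 Fe³⁺(aq)
Q = [Cl⁻]^2·[Fe³⁺]^2 / (P(Cl₂)·[Fe²⁺]^2); log Q = -0.063.
E = E° − (0.0592/n) log Q = +0.57 − (0.0592/2)(-0.063) = +0.572 V.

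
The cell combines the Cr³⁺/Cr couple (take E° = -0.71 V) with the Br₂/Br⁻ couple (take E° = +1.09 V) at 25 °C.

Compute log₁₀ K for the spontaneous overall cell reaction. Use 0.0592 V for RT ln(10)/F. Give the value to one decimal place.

182.4

Cathode: Br₂/Br⁻; anode: Cr³⁺/Cr. E°cell = +1.80 V, n = 6.
log K = nE°cell / 0.0592 = (6)(+1.80) / 0.0592 = 182.4.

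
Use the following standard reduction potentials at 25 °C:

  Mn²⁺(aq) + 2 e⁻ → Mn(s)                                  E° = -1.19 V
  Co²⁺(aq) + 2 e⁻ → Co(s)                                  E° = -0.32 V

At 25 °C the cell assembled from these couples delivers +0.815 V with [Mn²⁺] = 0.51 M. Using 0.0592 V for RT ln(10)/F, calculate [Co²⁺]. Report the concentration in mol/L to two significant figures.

0.0071 M

Co²⁺/Co is the cathode, Mn²⁺/Mn the anode: E°cell = +0.87 V, n = 2.
Overall reaction: Co²⁺(aq) + Mn(s) → Co(s) + Mn²⁺(aq); Q = [Mn²⁺]^1/[Co²⁺]^1.
From E = E° − (0.0592/n) log Q: log Q = (E° − E)·n/0.0592 = (+0.87 − (+0.815))·2/0.0592 = 1.8581.
So 1·log[Co²⁺] = 1·log(0.51) − log Q = -0.2924 − (1.8581) = -2.1505; [Co²⁺] = 10^(-2.1505) ≈ 0.0071 M.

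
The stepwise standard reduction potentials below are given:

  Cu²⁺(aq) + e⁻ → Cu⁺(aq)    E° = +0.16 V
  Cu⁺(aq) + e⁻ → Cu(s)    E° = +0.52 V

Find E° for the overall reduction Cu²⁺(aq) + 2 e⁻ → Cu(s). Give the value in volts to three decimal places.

Since ΔG° = −nFE° is additive over sequential reductions, n₃E°₃ = n₁E°₁ + n₂E°₂.
E°₃ = (1×+0.16 + 1×+0.52) / 2 = (+0.680) / 2 = +0.340 V.

+0.340 V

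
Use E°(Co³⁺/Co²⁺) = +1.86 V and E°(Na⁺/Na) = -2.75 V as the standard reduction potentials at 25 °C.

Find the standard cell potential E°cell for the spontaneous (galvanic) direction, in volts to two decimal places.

+4.61 V

The Co³⁺/Co²⁺ couple has the higher reduction potential, so it is the cathode; Na⁺/Na is oxidised at the anode.
E°cell = E°(cathode) − E°(anode) = (+1.86) − (-2.75) = +4.61 V.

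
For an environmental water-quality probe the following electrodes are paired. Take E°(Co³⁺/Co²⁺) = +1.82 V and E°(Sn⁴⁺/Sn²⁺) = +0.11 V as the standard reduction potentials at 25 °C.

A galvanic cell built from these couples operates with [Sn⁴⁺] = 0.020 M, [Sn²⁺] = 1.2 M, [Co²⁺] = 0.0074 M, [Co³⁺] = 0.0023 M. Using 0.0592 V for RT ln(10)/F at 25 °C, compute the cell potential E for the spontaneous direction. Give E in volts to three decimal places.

+1.733 V

Co³⁺/Co²⁺ is the cathode (higher E°), Sn⁴⁺/Sn²⁺ the anode: E°cell = +1.82 − (+0.11) = +1.71 V, n = 2.
Overall: 2 Co³⁺(aq) + Sn²⁺(aq) → 2 Co²⁺(aq) + Sn⁴⁺(aq)
Q = [Co²⁺]^2·[Sn⁴⁺] / ([Co³⁺]^2·[Sn²⁺]); log Q = -0.763.
E = E° − (0.0592/n) log Q = +1.71 − (0.0592/2)(-0.763) = +1.733 V.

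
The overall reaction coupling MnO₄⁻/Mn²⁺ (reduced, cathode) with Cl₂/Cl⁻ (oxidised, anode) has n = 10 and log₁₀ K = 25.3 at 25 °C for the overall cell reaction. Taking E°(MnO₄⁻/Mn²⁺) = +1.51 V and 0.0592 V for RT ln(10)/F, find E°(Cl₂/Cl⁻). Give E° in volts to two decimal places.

E°cell = (0.0592/n)·log K = (0.0592/10)(25.3) = +0.150 V.
Since MnO₄⁻/Mn²⁺ is the cathode and Cl₂/Cl⁻ the anode, E°cell = E°(MnO₄⁻/Mn²⁺) − E°(Cl₂/Cl⁻).
So E°(Cl₂/Cl⁻) = E°(MnO₄⁻/Mn²⁺) − E°cell = (+1.51) − (+0.150) = +1.36 V.

+1.36 V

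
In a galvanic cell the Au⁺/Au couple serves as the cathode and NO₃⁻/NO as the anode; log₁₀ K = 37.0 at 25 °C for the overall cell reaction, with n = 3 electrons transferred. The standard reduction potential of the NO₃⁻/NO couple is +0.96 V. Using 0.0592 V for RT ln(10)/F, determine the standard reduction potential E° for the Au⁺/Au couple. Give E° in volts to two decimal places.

E°cell = (0.0592/n)·log K = (0.0592/3)(37.0) = +0.730 V.
Since Au⁺/Au is the cathode and NO₃⁻/NO the anode, E°cell = E°(Au⁺/Au) − E°(NO₃⁻/NO).
So E°(Au⁺/Au) = E°cell + E°(NO₃⁻/NO) = +0.730 + (+0.96) = +1.69 V.

+1.69 V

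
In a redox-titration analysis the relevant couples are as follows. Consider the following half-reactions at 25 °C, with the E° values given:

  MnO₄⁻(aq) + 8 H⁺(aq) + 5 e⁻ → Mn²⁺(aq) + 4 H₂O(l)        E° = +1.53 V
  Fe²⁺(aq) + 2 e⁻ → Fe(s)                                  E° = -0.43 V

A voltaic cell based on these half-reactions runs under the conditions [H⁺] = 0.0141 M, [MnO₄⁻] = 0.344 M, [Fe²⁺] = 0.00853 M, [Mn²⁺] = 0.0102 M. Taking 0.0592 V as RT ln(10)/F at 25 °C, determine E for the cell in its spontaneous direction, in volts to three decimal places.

MnO₄⁻/Mn²⁺ is the cathode (higher E°), Fe²⁺/Fe the anode: E°cell = +1.53 − (-0.43) = +1.96 V, n = 10.
Overall: 2 MnO₄⁻(aq) + 16 H⁺(aq) + 5 Fe(s) → 2 Mn²⁺(aq) + 8 H₂O(l) + 5 Fe²⁺(aq)
Q = [Mn²⁺]^2·[Fe²⁺]^5 / ([MnO₄⁻]^2·[H⁺]^16); log Q = 16.211.
E = E° − (0.0592/n) log Q = +1.96 − (0.0592/10)(16.211) = +1.864 V.

+1.864 V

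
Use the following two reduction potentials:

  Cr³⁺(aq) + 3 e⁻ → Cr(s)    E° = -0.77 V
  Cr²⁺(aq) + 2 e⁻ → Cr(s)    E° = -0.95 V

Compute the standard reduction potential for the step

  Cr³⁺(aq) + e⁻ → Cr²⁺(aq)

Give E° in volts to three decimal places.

Sequential free energies add, so n₃E°₃ = n₁E°₁ + n₂E°₂.
With n₃ = 3, and the known step contributing 2×(-0.95) V, the unknown satisfies 1·E° = 3×(-0.77) − 2×(-0.95) = -0.410.
E° = -0.410 / 1 = -0.410 V.

-0.410 V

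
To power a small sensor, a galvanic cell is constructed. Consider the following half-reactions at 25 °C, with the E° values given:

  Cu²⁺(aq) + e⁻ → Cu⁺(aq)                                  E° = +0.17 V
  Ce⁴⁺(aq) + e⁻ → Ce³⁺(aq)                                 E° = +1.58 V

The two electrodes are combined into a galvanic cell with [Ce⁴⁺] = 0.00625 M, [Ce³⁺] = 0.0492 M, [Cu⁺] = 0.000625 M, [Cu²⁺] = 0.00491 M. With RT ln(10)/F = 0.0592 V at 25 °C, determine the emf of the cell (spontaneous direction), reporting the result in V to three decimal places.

+1.304 V

Ce⁴⁺/Ce³⁺ is the cathode (higher E°), Cu²⁺/Cu⁺ the anode: E°cell = +1.58 − (+0.17) = +1.41 V, n = 1.
Overall: Ce⁴⁺(aq) + Cu⁺(aq) → Ce³⁺(aq) + Cu²⁺(aq)
Q = [Ce³⁺]·[Cu²⁺] / ([Ce⁴⁺]·[Cu⁺]); log Q = 1.791.
E = E° − (0.0592/n) log Q = +1.41 − (0.0592/1)(1.791) = +1.304 V.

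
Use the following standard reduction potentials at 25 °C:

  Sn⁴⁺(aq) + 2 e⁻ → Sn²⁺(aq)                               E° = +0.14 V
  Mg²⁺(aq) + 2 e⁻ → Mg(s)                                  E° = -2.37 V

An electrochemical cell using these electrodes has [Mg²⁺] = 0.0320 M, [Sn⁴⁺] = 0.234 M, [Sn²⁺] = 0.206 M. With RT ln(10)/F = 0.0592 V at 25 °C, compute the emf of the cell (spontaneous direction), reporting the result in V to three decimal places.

+2.556 V

Sn⁴⁺/Sn²⁺ is the cathode (higher E°), Mg²⁺/Mg the anode: E°cell = +0.14 − (-2.37) = +2.51 V, n = 2.
Overall: Sn⁴⁺(aq) + Mg(s) → Sn²⁺(aq) + Mg²⁺(aq)
Q = [Sn²⁺]·[Mg²⁺] / ([Sn⁴⁺]); log Q = -1.550.
E = E° − (0.0592/n) log Q = +2.51 − (0.0592/2)(-1.550) = +2.556 V.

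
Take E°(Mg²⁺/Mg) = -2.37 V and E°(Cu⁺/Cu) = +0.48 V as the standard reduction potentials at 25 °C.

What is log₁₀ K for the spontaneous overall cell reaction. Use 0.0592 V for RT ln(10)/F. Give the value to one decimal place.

Cathode: Cu⁺/Cu; anode: Mg²⁺/Mg. E°cell = +2.85 V, n = 2.
log K = nE°cell / 0.0592 = (2)(+2.85) / 0.0592 = 96.3.

96.3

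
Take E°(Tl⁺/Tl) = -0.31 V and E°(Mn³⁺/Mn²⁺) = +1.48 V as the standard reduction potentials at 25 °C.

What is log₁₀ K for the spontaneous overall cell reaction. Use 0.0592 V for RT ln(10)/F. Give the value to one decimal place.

30.2

Cathode: Mn³⁺/Mn²⁺; anode: Tl⁺/Tl. E°cell = +1.79 V, n = 1.
log K = nE°cell / 0.0592 = (1)(+1.79) / 0.0592 = 30.2.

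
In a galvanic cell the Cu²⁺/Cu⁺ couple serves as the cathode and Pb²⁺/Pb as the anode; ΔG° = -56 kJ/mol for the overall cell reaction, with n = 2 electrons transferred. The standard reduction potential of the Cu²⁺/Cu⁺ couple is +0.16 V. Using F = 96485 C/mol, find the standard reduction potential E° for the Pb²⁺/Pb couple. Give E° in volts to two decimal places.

-0.13 V

E°cell = −ΔG°/(nF) = −(-56×10³)/((2)(96485)) = +0.290 V.
Since Cu²⁺/Cu⁺ is the cathode and Pb²⁺/Pb the anode, E°cell = E°(Cu²⁺/Cu⁺) − E°(Pb²⁺/Pb).
So E°(Pb²⁺/Pb) = E°(Cu²⁺/Cu⁺) − E°cell = (+0.16) − (+0.290) = -0.13 V.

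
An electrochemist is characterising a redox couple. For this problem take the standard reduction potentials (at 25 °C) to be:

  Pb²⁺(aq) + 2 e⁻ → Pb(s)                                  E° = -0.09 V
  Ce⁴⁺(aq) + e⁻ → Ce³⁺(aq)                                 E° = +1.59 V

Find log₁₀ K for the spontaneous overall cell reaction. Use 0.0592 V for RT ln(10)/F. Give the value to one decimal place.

56.8

Cathode: Ce⁴⁺/Ce³⁺; anode: Pb²⁺/Pb. E°cell = +1.68 V, n = 2.
log K = nE°cell / 0.0592 = (2)(+1.68) / 0.0592 = 56.8.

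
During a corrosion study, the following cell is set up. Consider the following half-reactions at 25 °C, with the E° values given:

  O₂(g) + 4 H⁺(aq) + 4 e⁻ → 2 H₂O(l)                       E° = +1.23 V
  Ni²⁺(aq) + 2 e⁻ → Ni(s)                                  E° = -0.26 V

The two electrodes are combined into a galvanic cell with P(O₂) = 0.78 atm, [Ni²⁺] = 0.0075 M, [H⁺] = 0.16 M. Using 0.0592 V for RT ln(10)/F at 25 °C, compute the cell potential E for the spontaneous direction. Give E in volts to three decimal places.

O₂/H₂O is the cathode (higher E°), Ni²⁺/Ni the anode: E°cell = +1.23 − (-0.26) = +1.49 V, n = 4.
Overall: O₂(g) + 4 H⁺(aq) + 2 Ni(s) → 2 H₂O(l) + 2 Ni²⁺(aq)
Q = [Ni²⁺]^2 / (P(O₂)·[H⁺]^4); log Q = -0.958.
E = E° − (0.0592/n) log Q = +1.49 − (0.0592/4)(-0.958) = +1.504 V.

+1.504 V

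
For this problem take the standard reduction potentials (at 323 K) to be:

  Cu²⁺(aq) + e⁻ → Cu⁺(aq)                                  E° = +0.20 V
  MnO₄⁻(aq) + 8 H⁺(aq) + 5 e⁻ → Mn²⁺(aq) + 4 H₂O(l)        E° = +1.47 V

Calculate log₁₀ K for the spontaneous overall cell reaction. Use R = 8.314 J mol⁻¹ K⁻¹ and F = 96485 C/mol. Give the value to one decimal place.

Cathode: MnO₄⁻/Mn²⁺; anode: Cu²⁺/Cu⁺. E°cell = (+1.47) − (+0.20) = +1.27 V, with n = 5.
ΔG° = −nFE° = −RT ln K, so ln K = nFE°/(RT) = (5)(96485)(+1.27) / ((8.314)(323)) = 228.150.
log₁₀ K = 228.150 / ln 10 = 99.1.

99.1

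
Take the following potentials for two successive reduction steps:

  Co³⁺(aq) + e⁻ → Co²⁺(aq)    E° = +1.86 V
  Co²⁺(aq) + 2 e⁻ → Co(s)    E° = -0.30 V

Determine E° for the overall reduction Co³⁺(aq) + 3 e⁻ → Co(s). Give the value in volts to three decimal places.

Since ΔG° = −nFE° is additive over sequential reductions, n₃E°₃ = n₁E°₁ + n₂E°₂.
E°₃ = (1×+1.86 + 2×-0.30) / 3 = (+1.260) / 3 = +0.420 V.
E° values themselves are not directly additive — weighting by electron count is essential.

+0.420 V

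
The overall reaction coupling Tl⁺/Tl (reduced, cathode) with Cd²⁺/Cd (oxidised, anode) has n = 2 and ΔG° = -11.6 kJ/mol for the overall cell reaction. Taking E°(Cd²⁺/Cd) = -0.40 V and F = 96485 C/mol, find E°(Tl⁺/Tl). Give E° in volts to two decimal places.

-0.34 V

E°cell = −ΔG°/(nF) = −(-11.6×10³)/((2)(96485)) = +0.060 V.
Since Tl⁺/Tl is the cathode and Cd²⁺/Cd the anode, E°cell = E°(Tl⁺/Tl) − E°(Cd²⁺/Cd).
So E°(Tl⁺/Tl) = E°cell + E°(Cd²⁺/Cd) = +0.060 + (-0.40) = -0.34 V.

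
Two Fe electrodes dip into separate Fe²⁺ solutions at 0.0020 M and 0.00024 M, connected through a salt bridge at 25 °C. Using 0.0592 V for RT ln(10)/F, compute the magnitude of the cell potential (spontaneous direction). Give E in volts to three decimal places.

+0.027 V

For a concentration cell E°cell = 0. The 0.0020 M side is the cathode (reduction is favoured where [Fe²⁺] is higher).
With n = 2, E = −(0.0592/2) log([Fe²⁺]ₐₙ/[Fe²⁺]꜀ₐₜ) = −(0.0592/2) log(0.00024/0.002) = −(0.0592/2)(-0.921) = +0.027 V.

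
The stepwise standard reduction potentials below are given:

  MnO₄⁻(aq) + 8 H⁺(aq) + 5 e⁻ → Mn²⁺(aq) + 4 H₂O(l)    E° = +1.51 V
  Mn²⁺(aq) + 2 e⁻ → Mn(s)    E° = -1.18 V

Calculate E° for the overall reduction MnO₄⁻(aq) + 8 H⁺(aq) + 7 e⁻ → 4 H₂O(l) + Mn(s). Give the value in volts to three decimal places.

+0.741 V

Standard free energies of sequential steps add: ΔG°₃ = ΔG°₁ + ΔG°₂, so n₃E°₃ = n₁E°₁ + n₂E°₂.
E°₃ = (5×+1.51 + 2×-1.18) / 7 = (+5.190) / 7 = +0.741 V.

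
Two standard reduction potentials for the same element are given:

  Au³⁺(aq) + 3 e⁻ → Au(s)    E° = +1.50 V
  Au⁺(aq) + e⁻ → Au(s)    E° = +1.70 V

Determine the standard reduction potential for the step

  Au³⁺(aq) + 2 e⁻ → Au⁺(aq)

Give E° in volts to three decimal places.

+1.400 V

Sequential free energies add, so n₃E°₃ = n₁E°₁ + n₂E°₂.
With n₃ = 3, and the known step contributing 1×(+1.70) V, the unknown satisfies 2·E° = 3×(+1.50) − 1×(+1.70) = +2.800.
E° = +2.800 / 2 = +1.400 V.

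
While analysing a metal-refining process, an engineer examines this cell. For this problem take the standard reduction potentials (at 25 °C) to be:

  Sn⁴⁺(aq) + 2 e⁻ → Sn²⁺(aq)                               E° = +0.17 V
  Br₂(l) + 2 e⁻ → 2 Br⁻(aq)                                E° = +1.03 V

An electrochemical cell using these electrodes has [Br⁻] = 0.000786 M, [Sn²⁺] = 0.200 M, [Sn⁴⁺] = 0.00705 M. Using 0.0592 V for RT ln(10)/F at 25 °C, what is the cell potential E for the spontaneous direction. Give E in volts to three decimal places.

Br₂/Br⁻ is the cathode (higher E°), Sn⁴⁺/Sn²⁺ the anode: E°cell = +1.03 − (+0.17) = +0.86 V, n = 2.
Overall: Br₂(l) + Sn²⁺(aq) → 2 Br⁻(aq) + Sn⁴⁺(aq)
Q = [Br⁻]^2·[Sn⁴⁺] / ([Sn²⁺]); log Q = -7.662.
E = E° − (0.0592/n) log Q = +0.86 − (0.0592/2)(-7.662) = +1.087 V.

+1.087 V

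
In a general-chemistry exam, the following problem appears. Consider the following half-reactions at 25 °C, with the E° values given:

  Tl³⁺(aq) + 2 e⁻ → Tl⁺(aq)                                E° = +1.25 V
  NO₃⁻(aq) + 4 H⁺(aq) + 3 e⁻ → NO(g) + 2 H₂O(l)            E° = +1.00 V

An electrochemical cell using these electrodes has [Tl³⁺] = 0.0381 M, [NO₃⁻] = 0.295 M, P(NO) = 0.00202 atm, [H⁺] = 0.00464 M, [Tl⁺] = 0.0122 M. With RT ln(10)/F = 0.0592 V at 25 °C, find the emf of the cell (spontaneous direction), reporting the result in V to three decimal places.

Tl³⁺/Tl⁺ is the cathode (higher E°), NO₃⁻/NO the anode: E°cell = +1.25 − (+1.00) = +0.25 V, n = 6.
Overall: 3 Tl³⁺(aq) + 2 NO(g) + 4 H₂O(l) → 3 Tl⁺(aq) + 2 NO₃⁻(aq) + 8 H⁺(aq)
Q = [Tl⁺]^3·[NO₃⁻]^2·[H⁺]^8 / ([Tl³⁺]^3·P(NO)^2); log Q = -15.823.
E = E° − (0.0592/n) log Q = +0.25 − (0.0592/6)(-15.823) = +0.406 V.

+0.406 V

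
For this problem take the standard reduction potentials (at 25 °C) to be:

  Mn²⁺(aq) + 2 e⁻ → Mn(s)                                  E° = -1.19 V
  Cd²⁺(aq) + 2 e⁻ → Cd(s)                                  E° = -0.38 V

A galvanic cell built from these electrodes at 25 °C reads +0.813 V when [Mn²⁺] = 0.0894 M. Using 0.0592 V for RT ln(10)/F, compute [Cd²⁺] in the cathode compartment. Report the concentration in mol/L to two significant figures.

Cd²⁺/Cd is the cathode, Mn²⁺/Mn the anode: E°cell = +0.81 V, n = 2.
Overall reaction: Cd²⁺(aq) + Mn(s) → Cd(s) + Mn²⁺(aq); Q = [Mn²⁺]^1/[Cd²⁺]^1.
From E = E° − (0.0592/n) log Q: log Q = (E° − E)·n/0.0592 = (+0.81 − (+0.813))·2/0.0592 = -0.1014.
So 1·log[Cd²⁺] = 1·log(0.0894) − log Q = -1.0487 − (-0.1014) = -0.9473; [Cd²⁺] = 10^(-0.9473) ≈ 0.11 M.

0.11 M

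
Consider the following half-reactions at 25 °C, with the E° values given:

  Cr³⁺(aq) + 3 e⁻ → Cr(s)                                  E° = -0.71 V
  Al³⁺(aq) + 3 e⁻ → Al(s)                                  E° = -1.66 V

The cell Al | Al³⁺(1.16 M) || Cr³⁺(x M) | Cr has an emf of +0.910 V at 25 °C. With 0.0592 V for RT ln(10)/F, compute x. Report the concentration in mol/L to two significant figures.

Cr³⁺/Cr is the cathode, Al³⁺/Al the anode: E°cell = +0.95 V, n = 3.
Overall reaction: Cr³⁺(aq) + Al(s) → Cr(s) + Al³⁺(aq); Q = [Al³⁺]^1/[Cr³⁺]^1.
From E = E° − (0.0592/n) log Q: log Q = (E° − E)·n/0.0592 = (+0.95 − (+0.910))·3/0.0592 = 2.0270.
So 1·log[Cr³⁺] = 1·log(1.16) − log Q = 0.0645 − (2.0270) = -1.9625; [Cr³⁺] = 10^(-1.9625) ≈ 0.011 M.

0.011 M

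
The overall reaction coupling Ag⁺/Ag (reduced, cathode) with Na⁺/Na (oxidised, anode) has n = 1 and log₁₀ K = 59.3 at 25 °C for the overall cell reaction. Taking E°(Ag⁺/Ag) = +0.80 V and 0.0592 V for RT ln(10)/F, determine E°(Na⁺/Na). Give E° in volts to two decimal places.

E°cell = (0.0592/n)·log K = (0.0592/1)(59.3) = +3.511 V.
Since Ag⁺/Ag is the cathode and Na⁺/Na the anode, E°cell = E°(Ag⁺/Ag) − E°(Na⁺/Na).
So E°(Na⁺/Na) = E°(Ag⁺/Ag) − E°cell = (+0.80) − (+3.511) = -2.71 V.

-2.71 V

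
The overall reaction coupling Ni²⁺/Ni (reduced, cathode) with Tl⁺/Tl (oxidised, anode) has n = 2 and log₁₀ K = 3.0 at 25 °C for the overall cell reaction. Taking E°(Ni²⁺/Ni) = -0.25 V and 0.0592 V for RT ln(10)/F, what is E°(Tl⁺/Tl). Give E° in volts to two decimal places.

-0.34 V

E°cell = (0.0592/n)·log K = (0.0592/2)(3.0) = +0.089 V.
Since Ni²⁺/Ni is the cathode and Tl⁺/Tl the anode, E°cell = E°(Ni²⁺/Ni) − E°(Tl⁺/Tl).
So E°(Tl⁺/Tl) = E°(Ni²⁺/Ni) − E°cell = (-0.25) − (+0.089) = -0.34 V.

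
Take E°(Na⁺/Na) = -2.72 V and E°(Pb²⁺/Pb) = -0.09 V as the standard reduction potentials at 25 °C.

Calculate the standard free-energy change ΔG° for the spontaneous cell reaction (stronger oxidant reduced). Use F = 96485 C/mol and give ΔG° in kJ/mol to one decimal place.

-507.5 kJ/mol

Pb²⁺/Pb (E° = -0.09 V) is the cathode; Na⁺/Na (E° = -2.72 V) is the anode, so E°cell = +2.63 V.
Balancing electrons gives n = 2 (lcm of 2 and 1).
ΔG° = −nFE° = −(2)(96485)(+2.63) = -507,511 J = -507.5 kJ/mol.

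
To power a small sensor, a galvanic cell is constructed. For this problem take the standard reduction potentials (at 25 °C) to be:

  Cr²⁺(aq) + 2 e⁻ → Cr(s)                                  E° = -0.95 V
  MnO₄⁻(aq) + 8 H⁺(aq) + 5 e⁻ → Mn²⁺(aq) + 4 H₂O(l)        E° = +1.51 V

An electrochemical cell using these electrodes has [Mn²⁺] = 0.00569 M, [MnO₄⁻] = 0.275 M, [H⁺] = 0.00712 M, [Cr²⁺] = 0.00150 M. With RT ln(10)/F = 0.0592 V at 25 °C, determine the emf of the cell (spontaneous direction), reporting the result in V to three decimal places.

MnO₄⁻/Mn²⁺ is the cathode (higher E°), Cr²⁺/Cr the anode: E°cell = +1.51 − (-0.95) = +2.46 V, n = 10.
Overall: 2 MnO₄⁻(aq) + 16 H⁺(aq) + 5 Cr(s) → 2 Mn²⁺(aq) + 8 H₂O(l) + 5 Cr²⁺(aq)
Q = [Mn²⁺]^2·[Cr²⁺]^5 / ([MnO₄⁻]^2·[H⁺]^16); log Q = 16.872.
E = E° − (0.0592/n) log Q = +2.46 − (0.0592/10)(16.872) = +2.360 V.

+2.360 V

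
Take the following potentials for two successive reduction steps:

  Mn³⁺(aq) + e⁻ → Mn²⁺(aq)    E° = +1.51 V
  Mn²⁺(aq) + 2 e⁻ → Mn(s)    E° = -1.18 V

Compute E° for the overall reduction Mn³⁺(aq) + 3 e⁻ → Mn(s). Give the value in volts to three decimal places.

-0.283 V

Adding the free-energy changes (−nFE°) of the two steps gives −n₃FE°₃ = −n₁FE°₁ − n₂FE°₂.
E°₃ = (1×+1.51 + 2×-1.18) / 3 = (-0.850) / 3 = -0.283 V.
Simply averaging or adding the two E° values would be wrong; the electron-weighted sum is required.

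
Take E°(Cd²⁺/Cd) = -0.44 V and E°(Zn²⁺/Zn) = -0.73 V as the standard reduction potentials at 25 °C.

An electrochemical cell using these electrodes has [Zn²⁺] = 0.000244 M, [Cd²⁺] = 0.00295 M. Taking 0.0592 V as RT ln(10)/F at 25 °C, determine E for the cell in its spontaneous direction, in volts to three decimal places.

+0.322 V

Cd²⁺/Cd is the cathode (higher E°), Zn²⁺/Zn the anode: E°cell = -0.44 − (-0.73) = +0.29 V, n = 2.
Overall: Cd²⁺(aq) + Zn(s) → Cd(s) + Zn²⁺(aq)
Q = [Zn²⁺] / ([Cd²⁺]); log Q = -1.082.
E = E° − (0.0592/n) log Q = +0.29 − (0.0592/2)(-1.082) = +0.322 V.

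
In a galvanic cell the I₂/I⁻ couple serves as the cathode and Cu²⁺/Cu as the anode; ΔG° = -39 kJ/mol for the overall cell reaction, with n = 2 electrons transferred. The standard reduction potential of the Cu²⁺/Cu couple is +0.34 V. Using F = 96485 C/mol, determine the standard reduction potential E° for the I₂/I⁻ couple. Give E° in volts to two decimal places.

+0.54 V

E°cell = −ΔG°/(nF) = −(-39×10³)/((2)(96485)) = +0.202 V.
Since I₂/I⁻ is the cathode and Cu²⁺/Cu the anode, E°cell = E°(I₂/I⁻) − E°(Cu²⁺/Cu).
So E°(I₂/I⁻) = E°cell + E°(Cu²⁺/Cu) = +0.202 + (+0.34) = +0.54 V.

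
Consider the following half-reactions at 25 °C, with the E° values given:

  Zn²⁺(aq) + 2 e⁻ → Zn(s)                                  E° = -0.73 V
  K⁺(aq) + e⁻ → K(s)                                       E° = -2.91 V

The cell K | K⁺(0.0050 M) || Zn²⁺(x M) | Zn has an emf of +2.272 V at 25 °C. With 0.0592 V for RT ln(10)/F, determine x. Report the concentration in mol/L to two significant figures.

Zn²⁺/Zn is the cathode, K⁺/K the anode: E°cell = +2.18 V, n = 2.
Overall reaction: Zn²⁺(aq) + 2 K(s) → Zn(s) + 2 K⁺(aq); Q = [K⁺]^2/[Zn²⁺]^1.
From E = E° − (0.0592/n) log Q: log Q = (E° − E)·n/0.0592 = (+2.18 − (+2.272))·2/0.0592 = -3.1081.
So 1·log[Zn²⁺] = 2·log(0.005) − log Q = -4.6021 − (-3.1081) = -1.4940; [Zn²⁺] = 10^(-1.4940) ≈ 0.032 M.

0.032 M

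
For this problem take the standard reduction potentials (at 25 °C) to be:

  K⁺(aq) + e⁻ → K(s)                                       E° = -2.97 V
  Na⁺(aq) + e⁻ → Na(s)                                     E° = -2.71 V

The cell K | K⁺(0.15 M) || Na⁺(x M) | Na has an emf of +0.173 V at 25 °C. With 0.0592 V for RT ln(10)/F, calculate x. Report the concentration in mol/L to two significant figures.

0.0051 M

Na⁺/Na is the cathode, K⁺/K the anode: E°cell = +0.26 V, n = 1.
Overall reaction: Na⁺(aq) + K(s) → Na(s) + K⁺(aq); Q = [K⁺]^1/[Na⁺]^1.
From E = E° − (0.0592/n) log Q: log Q = (E° − E)·n/0.0592 = (+0.26 − (+0.173))·1/0.0592 = 1.4696.
So 1·log[Na⁺] = 1·log(0.15) − log Q = -0.8239 − (1.4696) = -2.2935; [Na⁺] = 10^(-2.2935) ≈ 0.0051 M.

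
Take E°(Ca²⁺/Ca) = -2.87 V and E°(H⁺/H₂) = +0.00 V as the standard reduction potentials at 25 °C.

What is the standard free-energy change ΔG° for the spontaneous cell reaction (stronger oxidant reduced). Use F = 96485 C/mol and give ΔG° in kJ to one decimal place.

H⁺/H₂ (E° = +0.00 V) is the cathode; Ca²⁺/Ca (E° = -2.87 V) is the anode, so E°cell = +2.87 V.
Balancing electrons gives n = 2 (lcm of 2 and 2).
ΔG° = −nFE° = −(2)(96485)(+2.87) = -553,824 J = -553.8 kJ.

-553.8 kJ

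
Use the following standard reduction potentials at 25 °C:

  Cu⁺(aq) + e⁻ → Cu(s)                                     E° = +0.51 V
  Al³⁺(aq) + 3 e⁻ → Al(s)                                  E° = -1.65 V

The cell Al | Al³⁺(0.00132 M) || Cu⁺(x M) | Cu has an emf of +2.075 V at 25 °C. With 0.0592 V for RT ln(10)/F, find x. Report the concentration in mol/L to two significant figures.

Cu⁺/Cu is the cathode, Al³⁺/Al the anode: E°cell = +2.16 V, n = 3.
Overall reaction: 3 Cu⁺(aq) + Al(s) → 3 Cu(s) + Al³⁺(aq); Q = [Al³⁺]^1/[Cu⁺]^3.
From E = E° − (0.0592/n) log Q: log Q = (E° − E)·n/0.0592 = (+2.16 − (+2.075))·3/0.0592 = 4.3074.
So 3·log[Cu⁺] = 1·log(0.00132) − log Q = -2.8794 − (4.3074) = -7.1868; log[Cu⁺] = -7.1868 / 3 = -2.3956; [Cu⁺] = 10^(-2.3956) ≈ 0.0040 M.

0.0040 M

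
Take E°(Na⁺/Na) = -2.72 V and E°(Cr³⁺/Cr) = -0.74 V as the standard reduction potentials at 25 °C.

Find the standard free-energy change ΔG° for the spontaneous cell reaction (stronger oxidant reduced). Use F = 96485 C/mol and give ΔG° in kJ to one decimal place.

-573.1 kJ

Cr³⁺/Cr (E° = -0.74 V) is the cathode; Na⁺/Na (E° = -2.72 V) is the anode, so E°cell = +1.98 V.
Balancing electrons gives n = 3 (lcm of 3 and 1).
ΔG° = −nFE° = −(3)(96485)(+1.98) = -573,121 J = -573.1 kJ.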